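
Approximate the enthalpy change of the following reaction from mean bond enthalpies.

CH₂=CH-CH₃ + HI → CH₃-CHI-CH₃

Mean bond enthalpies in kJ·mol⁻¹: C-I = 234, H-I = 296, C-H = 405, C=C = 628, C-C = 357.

ΔH ≈ −72 kJ

Bonds broken (reactants):
  C-C: 1 × 357 = 357
  C-H: 6 × 405 = 2430
  C=C: 1 × 628 = 628
  H-I: 1 × 296 = 296
  Σ(broken) = 3711 kJ
Bonds formed (products):
  C-C: 2 × 357 = 714
  C-H: 7 × 405 = 2835
  C-I: 1 × 234 = 234
  Σ(formed) = 3783 kJ
ΔH = Σ(broken) − Σ(formed) = 3711 − 3783 = −72 kJ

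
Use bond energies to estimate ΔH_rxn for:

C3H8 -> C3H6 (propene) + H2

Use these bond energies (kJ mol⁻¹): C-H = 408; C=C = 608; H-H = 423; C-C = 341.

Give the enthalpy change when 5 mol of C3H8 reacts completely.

ΔH = +630 kJ

Bonds broken (reactants):
  C-C: 2 × 341 = 682
  C-H: 8 × 408 = 3264
  Σ(broken) = 3946 kJ
Bonds formed (products):
  C-C: 1 × 341 = 341
  C-H: 6 × 408 = 2448
  C=C: 1 × 608 = 608
  H-H: 1 × 423 = 423
  Σ(formed) = 3820 kJ
ΔH = Σ(broken) − Σ(formed) = 3946 − 3820 = +126 kJ
For 5× the reaction as written: 5 × (+126) = +630 kJ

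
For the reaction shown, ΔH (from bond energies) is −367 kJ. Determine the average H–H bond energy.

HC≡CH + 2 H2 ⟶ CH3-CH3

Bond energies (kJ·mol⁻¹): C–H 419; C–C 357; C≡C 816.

D(H–H) ≈ 425 kJ/mol

Let D be the H–H bond energy.
Σ(broken) = 1×816 + 2×419 + 2×D = 1654 + 2D
Σ(formed) = 1×357 + 6×419 = 2871
ΔH = Σ(broken) − Σ(formed) = (1654 + 2D) − (2871) = −1217 + 2D
Setting this equal to −367 kJ gives 2D = 850, so D = 425 kJ/mol.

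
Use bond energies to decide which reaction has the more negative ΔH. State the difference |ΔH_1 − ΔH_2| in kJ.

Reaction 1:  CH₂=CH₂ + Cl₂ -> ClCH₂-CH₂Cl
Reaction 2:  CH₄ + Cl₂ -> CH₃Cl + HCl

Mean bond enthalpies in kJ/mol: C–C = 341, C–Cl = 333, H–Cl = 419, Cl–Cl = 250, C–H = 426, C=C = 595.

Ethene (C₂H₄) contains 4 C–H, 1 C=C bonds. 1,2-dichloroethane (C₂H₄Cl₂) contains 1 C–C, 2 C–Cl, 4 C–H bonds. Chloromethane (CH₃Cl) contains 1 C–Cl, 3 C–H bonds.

Reaction 1, by 86 kJ

Reaction 1:
  Bonds broken (reactants):
    C–H: 4 × 426 = 1704
    C=C: 1 × 595 = 595
    Cl–Cl: 1 × 250 = 250
    Σ(broken) = 2549 kJ
  Bonds formed (products):
    C–C: 1 × 341 = 341
    C–Cl: 2 × 333 = 666
    C–H: 4 × 426 = 1704
    Σ(formed) = 2711 kJ
  ΔH_1 = 2549 − 2711 = −162 kJ
Reaction 2:
  Bonds broken (reactants):
    C–H: 4 × 426 = 1704
    Cl–Cl: 1 × 250 = 250
    Σ(broken) = 1954 kJ
  Bonds formed (products):
    C–Cl: 1 × 333 = 333
    C–H: 3 × 426 = 1278
    H–Cl: 1 × 419 = 419
    Σ(formed) = 2030 kJ
  ΔH_2 = 1954 − 2030 = −76 kJ
ΔH_1 − ΔH_2 = −86 kJ, so reaction 1 has the more negative ΔH; |ΔH_1 − ΔH_2| = 86 kJ.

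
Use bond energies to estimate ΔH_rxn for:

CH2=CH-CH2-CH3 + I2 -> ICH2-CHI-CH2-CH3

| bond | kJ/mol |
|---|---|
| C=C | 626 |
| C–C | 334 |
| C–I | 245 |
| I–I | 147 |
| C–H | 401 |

Bonds broken (reactants):
  C–C: 2 × 334 = 668
  C–H: 8 × 401 = 3208
  C=C: 1 × 626 = 626
  I–I: 1 × 147 = 147
  Σ(broken) = 4649 kJ
Bonds formed (products):
  C–C: 3 × 334 = 1002
  C–H: 8 × 401 = 3208
  C–I: 2 × 245 = 490
  Σ(formed) = 4700 kJ
ΔH = Σ(broken) − Σ(formed) = 4649 − 4700 = −51 kJ

ΔH ≈ −51 kJ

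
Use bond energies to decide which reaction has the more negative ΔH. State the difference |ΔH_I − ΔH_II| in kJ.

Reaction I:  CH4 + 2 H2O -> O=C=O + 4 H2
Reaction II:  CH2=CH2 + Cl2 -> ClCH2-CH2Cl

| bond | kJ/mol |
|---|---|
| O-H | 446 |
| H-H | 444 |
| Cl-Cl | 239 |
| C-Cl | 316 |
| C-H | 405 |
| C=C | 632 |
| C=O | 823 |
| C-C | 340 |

Reaction II, by 83 kJ

Reaction I:
  Bonds broken (reactants):
    C-H: 4 × 405 = 1620
    O-H: 4 × 446 = 1784
    Σ(broken) = 3404 kJ
  Bonds formed (products):
    C=O: 2 × 823 = 1646
    H-H: 4 × 444 = 1776
    Σ(formed) = 3422 kJ
  ΔH_I = 3404 − 3422 = −18 kJ
Reaction II:
  Bonds broken (reactants):
    C-H: 4 × 405 = 1620
    C=C: 1 × 632 = 632
    Cl-Cl: 1 × 239 = 239
    Σ(broken) = 2491 kJ
  Bonds formed (products):
    C-C: 1 × 340 = 340
    C-Cl: 2 × 316 = 632
    C-H: 4 × 405 = 1620
    Σ(formed) = 2592 kJ
  ΔH_II = 2491 − 2592 = −101 kJ
ΔH_I − ΔH_II = +83 kJ, so reaction II has the more negative ΔH; |ΔH_I − ΔH_II| = 83 kJ.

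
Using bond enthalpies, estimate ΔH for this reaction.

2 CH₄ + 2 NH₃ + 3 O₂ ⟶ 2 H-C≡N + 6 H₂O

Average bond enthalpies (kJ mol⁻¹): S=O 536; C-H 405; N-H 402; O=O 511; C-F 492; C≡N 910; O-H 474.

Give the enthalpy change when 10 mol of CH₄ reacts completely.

ΔH = −5665 kJ

Bonds broken (reactants):
  C-H: 8 × 405 = 3240
  N-H: 6 × 402 = 2412
  O=O: 3 × 511 = 1533
  Σ(broken) = 7185 kJ
Bonds formed (products):
  C≡N: 2 × 910 = 1820
  C-H: 2 × 405 = 810
  O-H: 12 × 474 = 5688
  Σ(formed) = 8318 kJ
ΔH = Σ(broken) − Σ(formed) = 7185 − 8318 = −1133 kJ
For 5× the reaction as written: 5 × (−1133) = −5665 kJ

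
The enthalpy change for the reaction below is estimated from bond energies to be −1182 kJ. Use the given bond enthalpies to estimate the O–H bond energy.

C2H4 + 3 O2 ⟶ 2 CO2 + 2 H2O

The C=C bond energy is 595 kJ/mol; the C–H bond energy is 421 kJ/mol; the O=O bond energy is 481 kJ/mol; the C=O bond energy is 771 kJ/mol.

D(O–H) ≈ 455 kJ/mol

Let D be the O–H bond energy.
Σ(broken) = 4×421 + 1×595 + 3×481 = 3722
Σ(formed) = 4×771 + 4×D = 3084 + 4D
ΔH = Σ(broken) − Σ(formed) = (3722) − (3084 + 4D) = +638 − 4D
Setting this equal to −1182 kJ gives 4D = 1820, so D = 455 kJ/mol.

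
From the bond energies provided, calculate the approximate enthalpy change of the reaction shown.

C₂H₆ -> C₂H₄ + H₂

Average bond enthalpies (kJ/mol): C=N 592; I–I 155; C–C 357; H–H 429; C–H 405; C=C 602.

Bonds broken (reactants):
  C–C: 1 × 357 = 357
  C–H: 6 × 405 = 2430
  Σ(broken) = 2787 kJ
Bonds formed (products):
  C–H: 4 × 405 = 1620
  C=C: 1 × 602 = 602
  H–H: 1 × 429 = 429
  Σ(formed) = 2651 kJ
ΔH = Σ(broken) − Σ(formed) = 2787 − 2651 = +136 kJ

ΔH ≈ +136 kJ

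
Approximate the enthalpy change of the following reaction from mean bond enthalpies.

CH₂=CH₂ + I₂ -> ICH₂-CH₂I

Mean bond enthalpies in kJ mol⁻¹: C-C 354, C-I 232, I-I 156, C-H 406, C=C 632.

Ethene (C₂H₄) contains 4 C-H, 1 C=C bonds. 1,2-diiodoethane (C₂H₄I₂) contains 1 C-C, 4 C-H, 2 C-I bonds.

Bonds broken (reactants):
  C-H: 4 × 406 = 1624
  C=C: 1 × 632 = 632
  I-I: 1 × 156 = 156
  Σ(broken) = 2412 kJ
Bonds formed (products):
  C-C: 1 × 354 = 354
  C-H: 4 × 406 = 1624
  C-I: 2 × 232 = 464
  Σ(formed) = 2442 kJ
ΔH = Σ(broken) − Σ(formed) = 2412 − 2442 = −30 kJ

ΔH ≈ −30 kJ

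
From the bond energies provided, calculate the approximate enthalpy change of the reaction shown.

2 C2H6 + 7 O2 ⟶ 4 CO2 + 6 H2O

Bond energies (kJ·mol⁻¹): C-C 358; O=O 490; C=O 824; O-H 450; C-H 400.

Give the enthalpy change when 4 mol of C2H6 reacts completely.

ΔH = −6092 kJ

Bonds broken (reactants):
  C-C: 2 × 358 = 716
  C-H: 12 × 400 = 4800
  O=O: 7 × 490 = 3430
  Σ(broken) = 8946 kJ
Bonds formed (products):
  C=O: 8 × 824 = 6592
  O-H: 12 × 450 = 5400
  Σ(formed) = 11992 kJ
ΔH = Σ(broken) − Σ(formed) = 8946 − 11992 = −3046 kJ
For 2× the reaction as written: 2 × (−3046) = −6092 kJ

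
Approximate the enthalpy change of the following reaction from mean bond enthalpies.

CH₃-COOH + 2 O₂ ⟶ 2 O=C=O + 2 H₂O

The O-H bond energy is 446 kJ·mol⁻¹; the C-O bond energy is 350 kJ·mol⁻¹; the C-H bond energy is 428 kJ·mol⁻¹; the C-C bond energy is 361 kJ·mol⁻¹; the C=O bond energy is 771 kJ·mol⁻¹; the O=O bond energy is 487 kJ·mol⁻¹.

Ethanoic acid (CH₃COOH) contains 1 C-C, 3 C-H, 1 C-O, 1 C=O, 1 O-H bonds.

Bonds broken (reactants):
  C-C: 1 × 361 = 361
  C-H: 3 × 428 = 1284
  C-O: 1 × 350 = 350
  C=O: 1 × 771 = 771
  O-H: 1 × 446 = 446
  O=O: 2 × 487 = 974
  Σ(broken) = 4186 kJ
Bonds formed (products):
  C=O: 4 × 771 = 3084
  O-H: 4 × 446 = 1784
  Σ(formed) = 4868 kJ
ΔH = Σ(broken) − Σ(formed) = 4186 − 4868 = −682 kJ

ΔH ≈ −682 kJ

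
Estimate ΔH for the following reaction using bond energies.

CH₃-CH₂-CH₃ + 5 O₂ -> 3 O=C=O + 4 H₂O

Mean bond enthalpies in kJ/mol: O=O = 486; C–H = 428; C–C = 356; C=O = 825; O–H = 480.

ΔH ≈ −2224 kJ

Bonds broken (reactants):
  C–C: 2 × 356 = 712
  C–H: 8 × 428 = 3424
  O=O: 5 × 486 = 2430
  Σ(broken) = 6566 kJ
Bonds formed (products):
  C=O: 6 × 825 = 4950
  O–H: 8 × 480 = 3840
  Σ(formed) = 8790 kJ
ΔH = Σ(broken) − Σ(formed) = 6566 − 8790 = −2224 kJ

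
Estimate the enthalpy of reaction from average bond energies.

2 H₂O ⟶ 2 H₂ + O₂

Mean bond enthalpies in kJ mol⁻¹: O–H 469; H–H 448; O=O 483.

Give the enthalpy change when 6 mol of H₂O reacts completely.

ΔH = +1491 kJ

Bonds broken (reactants):
  O–H: 4 × 469 = 1876
  Σ(broken) = 1876 kJ
Bonds formed (products):
  H–H: 2 × 448 = 896
  O=O: 1 × 483 = 483
  Σ(formed) = 1379 kJ
ΔH = Σ(broken) − Σ(formed) = 1876 − 1379 = +497 kJ
For 3× the reaction as written: 3 × (+497) = +1491 kJ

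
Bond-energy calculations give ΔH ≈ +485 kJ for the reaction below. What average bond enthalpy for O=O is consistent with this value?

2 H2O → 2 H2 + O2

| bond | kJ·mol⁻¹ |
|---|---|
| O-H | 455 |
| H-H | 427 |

Let D be the O=O bond energy.
Σ(broken) = 4×455 = 1820
Σ(formed) = 2×427 + 1×D = 854 + D
ΔH = Σ(broken) − Σ(formed) = (1820) − (854 + D) = +966 − D
Setting this equal to +485 kJ gives D = 481 kJ/mol.

D(O=O) ≈ 481 kJ/mol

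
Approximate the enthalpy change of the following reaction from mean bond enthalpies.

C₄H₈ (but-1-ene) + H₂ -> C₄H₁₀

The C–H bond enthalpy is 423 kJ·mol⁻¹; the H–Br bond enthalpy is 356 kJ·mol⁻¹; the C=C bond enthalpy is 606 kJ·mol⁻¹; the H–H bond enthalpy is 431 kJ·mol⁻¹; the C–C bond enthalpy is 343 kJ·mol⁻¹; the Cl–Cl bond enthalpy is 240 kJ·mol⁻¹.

ΔH ≈ −152 kJ

Bonds broken (reactants):
  C–C: 2 × 343 = 686
  C–H: 8 × 423 = 3384
  C=C: 1 × 606 = 606
  H–H: 1 × 431 = 431
  Σ(broken) = 5107 kJ
Bonds formed (products):
  C–C: 3 × 343 = 1029
  C–H: 10 × 423 = 4230
  Σ(formed) = 5259 kJ
ΔH = Σ(broken) − Σ(formed) = 5107 − 5259 = −152 kJ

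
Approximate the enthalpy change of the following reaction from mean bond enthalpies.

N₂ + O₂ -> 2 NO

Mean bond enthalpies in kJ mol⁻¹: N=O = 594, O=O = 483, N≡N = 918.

Bonds broken (reactants):
  N≡N: 1 × 918 = 918
  O=O: 1 × 483 = 483
  Σ(broken) = 1401 kJ
Bonds formed (products):
  N=O: 2 × 594 = 1188
  Σ(formed) = 1188 kJ
ΔH = Σ(broken) − Σ(formed) = 1401 − 1188 = +213 kJ

ΔH ≈ +213 kJ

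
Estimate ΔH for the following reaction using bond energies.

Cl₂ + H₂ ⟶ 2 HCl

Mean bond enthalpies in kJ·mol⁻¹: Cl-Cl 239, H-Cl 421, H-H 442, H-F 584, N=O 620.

Bonds broken (reactants):
  Cl-Cl: 1 × 239 = 239
  H-H: 1 × 442 = 442
  Σ(broken) = 681 kJ
Bonds formed (products):
  H-Cl: 2 × 421 = 842
  Σ(formed) = 842 kJ
ΔH = Σ(broken) − Σ(formed) = 681 − 842 = −161 kJ

ΔH ≈ −161 kJ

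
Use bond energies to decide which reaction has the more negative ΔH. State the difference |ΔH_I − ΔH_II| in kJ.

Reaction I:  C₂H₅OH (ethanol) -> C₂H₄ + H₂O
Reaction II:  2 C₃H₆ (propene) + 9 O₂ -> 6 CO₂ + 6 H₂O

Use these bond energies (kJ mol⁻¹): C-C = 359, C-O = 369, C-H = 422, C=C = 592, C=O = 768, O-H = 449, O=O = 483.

Reaction I:
  Bonds broken (reactants):
    C-C: 1 × 359 = 359
    C-H: 5 × 422 = 2110
    C-O: 1 × 369 = 369
    O-H: 1 × 449 = 449
    Σ(broken) = 3287 kJ
  Bonds formed (products):
    C-H: 4 × 422 = 1688
    C=C: 1 × 592 = 592
    O-H: 2 × 449 = 898
    Σ(formed) = 3178 kJ
  ΔH_I = 3287 − 3178 = +109 kJ
Reaction II:
  Bonds broken (reactants):
    C-C: 2 × 359 = 718
    C-H: 12 × 422 = 5064
    C=C: 2 × 592 = 1184
    O=O: 9 × 483 = 4347
    Σ(broken) = 11313 kJ
  Bonds formed (products):
    C=O: 12 × 768 = 9216
    O-H: 12 × 449 = 5388
    Σ(formed) = 14604 kJ
  ΔH_II = 11313 − 14604 = −3291 kJ
ΔH_I − ΔH_II = +3400 kJ, so reaction II has the more negative ΔH; |ΔH_I − ΔH_II| = 3400 kJ.

Reaction II, by 3400 kJ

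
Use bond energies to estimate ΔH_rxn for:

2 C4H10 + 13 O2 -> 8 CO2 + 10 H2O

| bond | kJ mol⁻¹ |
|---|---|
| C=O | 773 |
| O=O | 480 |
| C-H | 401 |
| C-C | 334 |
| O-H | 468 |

Bonds broken (reactants):
  C-C: 6 × 334 = 2004
  C-H: 20 × 401 = 8020
  O=O: 13 × 480 = 6240
  Σ(broken) = 16264 kJ
Bonds formed (products):
  C=O: 16 × 773 = 12368
  O-H: 20 × 468 = 9360
  Σ(formed) = 21728 kJ
ΔH = Σ(broken) − Σ(formed) = 16264 − 21728 = −5464 kJ

ΔH ≈ −5464 kJ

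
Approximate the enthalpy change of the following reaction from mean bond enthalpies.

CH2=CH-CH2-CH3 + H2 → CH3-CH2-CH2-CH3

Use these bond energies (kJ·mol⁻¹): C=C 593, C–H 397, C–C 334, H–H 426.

ΔH ≈ −109 kJ

Bonds broken (reactants):
  C–C: 2 × 334 = 668
  C–H: 8 × 397 = 3176
  C=C: 1 × 593 = 593
  H–H: 1 × 426 = 426
  Σ(broken) = 4863 kJ
Bonds formed (products):
  C–C: 3 × 334 = 1002
  C–H: 10 × 397 = 3970
  Σ(formed) = 4972 kJ
ΔH = Σ(broken) − Σ(formed) = 4863 − 4972 = −109 kJ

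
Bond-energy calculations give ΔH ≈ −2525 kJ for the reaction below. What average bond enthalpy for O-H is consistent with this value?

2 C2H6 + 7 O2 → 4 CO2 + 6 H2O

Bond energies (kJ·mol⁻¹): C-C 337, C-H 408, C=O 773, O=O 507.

D(O-H) ≈ 455 kJ/mol

Let D be the O-H bond energy.
Σ(broken) = 2×337 + 12×408 + 7×507 = 9119
Σ(formed) = 8×773 + 12×D = 6184 + 12D
ΔH = Σ(broken) − Σ(formed) = (9119) − (6184 + 12D) = +2935 − 12D
Setting this equal to −2525 kJ gives 12D = 5460, so D = 455 kJ/mol.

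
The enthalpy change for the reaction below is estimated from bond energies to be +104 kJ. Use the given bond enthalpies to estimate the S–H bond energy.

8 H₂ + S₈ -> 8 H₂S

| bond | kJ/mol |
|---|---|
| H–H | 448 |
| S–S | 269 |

D(S–H) ≈ 352 kJ/mol

Let D be the S–H bond energy.
Σ(broken) = 8×448 + 8×269 = 5736
Σ(formed) = 16×D = 16D
ΔH = Σ(broken) − Σ(formed) = (5736) − (16D) = +5736 − 16D
Setting this equal to +104 kJ gives 16D = 5632, so D = 352 kJ/mol.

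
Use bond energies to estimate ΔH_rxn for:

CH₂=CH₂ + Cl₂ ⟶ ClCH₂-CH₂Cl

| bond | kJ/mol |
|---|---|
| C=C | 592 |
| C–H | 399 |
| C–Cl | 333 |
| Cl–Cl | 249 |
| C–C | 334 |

ΔH ≈ −159 kJ

Bonds broken (reactants):
  C–H: 4 × 399 = 1596
  C=C: 1 × 592 = 592
  Cl–Cl: 1 × 249 = 249
  Σ(broken) = 2437 kJ
Bonds formed (products):
  C–C: 1 × 334 = 334
  C–Cl: 2 × 333 = 666
  C–H: 4 × 399 = 1596
  Σ(formed) = 2596 kJ
ΔH = Σ(broken) − Σ(formed) = 2437 − 2596 = −159 kJ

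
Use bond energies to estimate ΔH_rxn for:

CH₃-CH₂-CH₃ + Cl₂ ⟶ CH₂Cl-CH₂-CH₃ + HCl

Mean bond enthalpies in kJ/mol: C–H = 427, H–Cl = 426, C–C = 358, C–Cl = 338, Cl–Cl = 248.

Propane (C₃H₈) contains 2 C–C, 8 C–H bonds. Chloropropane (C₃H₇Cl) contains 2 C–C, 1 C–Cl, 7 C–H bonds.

ΔH ≈ −89 kJ

Bonds broken (reactants):
  C–C: 2 × 358 = 716
  C–H: 8 × 427 = 3416
  Cl–Cl: 1 × 248 = 248
  Σ(broken) = 4380 kJ
Bonds formed (products):
  C–C: 2 × 358 = 716
  C–Cl: 1 × 338 = 338
  C–H: 7 × 427 = 2989
  H–Cl: 1 × 426 = 426
  Σ(formed) = 4469 kJ
ΔH = Σ(broken) − Σ(formed) = 4380 − 4469 = −89 kJ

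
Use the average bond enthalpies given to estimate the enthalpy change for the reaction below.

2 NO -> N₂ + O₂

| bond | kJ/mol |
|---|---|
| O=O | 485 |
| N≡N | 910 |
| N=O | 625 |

ΔH ≈ −145 kJ

Bonds broken (reactants):
  N=O: 2 × 625 = 1250
  Σ(broken) = 1250 kJ
Bonds formed (products):
  N≡N: 1 × 910 = 910
  O=O: 1 × 485 = 485
  Σ(formed) = 1395 kJ
ΔH = Σ(broken) − Σ(formed) = 1250 − 1395 = −145 kJ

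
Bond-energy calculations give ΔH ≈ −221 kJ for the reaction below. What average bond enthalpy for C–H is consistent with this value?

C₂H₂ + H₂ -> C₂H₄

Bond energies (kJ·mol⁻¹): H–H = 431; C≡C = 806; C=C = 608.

D(C–H) ≈ 425 kJ/mol

Let D be the C–H bond energy.
Σ(broken) = 1×806 + 2×D + 1×431 = 1237 + 2D
Σ(formed) = 4×D + 1×608 = 608 + 4D
ΔH = Σ(broken) − Σ(formed) = (1237 + 2D) − (608 + 4D) = +629 − 2D
Setting this equal to −221 kJ gives 2D = 850, so D = 425 kJ/mol.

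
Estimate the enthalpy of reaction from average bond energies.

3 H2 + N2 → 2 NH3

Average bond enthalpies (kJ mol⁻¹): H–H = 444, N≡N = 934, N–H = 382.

ΔH ≈ −26 kJ

Bonds broken (reactants):
  H–H: 3 × 444 = 1332
  N≡N: 1 × 934 = 934
  Σ(broken) = 2266 kJ
Bonds formed (products):
  N–H: 6 × 382 = 2292
  Σ(formed) = 2292 kJ
ΔH = Σ(broken) − Σ(formed) = 2266 − 2292 = −26 kJ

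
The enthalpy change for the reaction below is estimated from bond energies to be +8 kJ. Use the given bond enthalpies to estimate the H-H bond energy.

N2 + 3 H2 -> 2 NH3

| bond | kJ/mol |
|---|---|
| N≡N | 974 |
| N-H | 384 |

D(H-H) ≈ 446 kJ/mol

Let D be the H-H bond energy.
Σ(broken) = 3×D + 1×974 = 974 + 3D
Σ(formed) = 6×384 = 2304
ΔH = Σ(broken) − Σ(formed) = (974 + 3D) − (2304) = −1330 + 3D
Setting this equal to +8 kJ gives 3D = 1338, so D = 446 kJ/mol.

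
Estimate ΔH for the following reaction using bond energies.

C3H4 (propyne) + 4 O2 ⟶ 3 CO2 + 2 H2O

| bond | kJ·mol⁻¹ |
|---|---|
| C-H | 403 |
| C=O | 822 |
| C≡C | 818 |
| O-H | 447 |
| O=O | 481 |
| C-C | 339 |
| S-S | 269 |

ΔH ≈ −2027 kJ

Bonds broken (reactants):
  C≡C: 1 × 818 = 818
  C-C: 1 × 339 = 339
  C-H: 4 × 403 = 1612
  O=O: 4 × 481 = 1924
  Σ(broken) = 4693 kJ
Bonds formed (products):
  C=O: 6 × 822 = 4932
  O-H: 4 × 447 = 1788
  Σ(formed) = 6720 kJ
ΔH = Σ(broken) − Σ(formed) = 4693 − 6720 = −2027 kJ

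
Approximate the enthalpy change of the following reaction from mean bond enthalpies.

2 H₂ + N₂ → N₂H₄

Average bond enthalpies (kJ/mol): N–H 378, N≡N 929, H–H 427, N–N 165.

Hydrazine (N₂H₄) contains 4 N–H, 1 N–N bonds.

Bonds broken (reactants):
  H–H: 2 × 427 = 854
  N≡N: 1 × 929 = 929
  Σ(broken) = 1783 kJ
Bonds formed (products):
  N–H: 4 × 378 = 1512
  N–N: 1 × 165 = 165
  Σ(formed) = 1677 kJ
ΔH = Σ(broken) − Σ(formed) = 1783 − 1677 = +106 kJ

ΔH ≈ +106 kJ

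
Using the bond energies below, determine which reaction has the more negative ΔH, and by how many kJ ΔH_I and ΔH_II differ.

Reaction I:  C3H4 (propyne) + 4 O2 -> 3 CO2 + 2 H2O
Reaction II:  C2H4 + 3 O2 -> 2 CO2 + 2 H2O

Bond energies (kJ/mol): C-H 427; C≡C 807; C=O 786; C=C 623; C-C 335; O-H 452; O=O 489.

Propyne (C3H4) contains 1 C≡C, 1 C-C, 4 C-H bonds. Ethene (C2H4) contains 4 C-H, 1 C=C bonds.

Reaction I, by 564 kJ

Reaction I:
  Bonds broken (reactants):
    C≡C: 1 × 807 = 807
    C-C: 1 × 335 = 335
    C-H: 4 × 427 = 1708
    O=O: 4 × 489 = 1956
    Σ(broken) = 4806 kJ
  Bonds formed (products):
    C=O: 6 × 786 = 4716
    O-H: 4 × 452 = 1808
    Σ(formed) = 6524 kJ
  ΔH_I = 4806 − 6524 = −1718 kJ
Reaction II:
  Bonds broken (reactants):
    C-H: 4 × 427 = 1708
    C=C: 1 × 623 = 623
    O=O: 3 × 489 = 1467
    Σ(broken) = 3798 kJ
  Bonds formed (products):
    C=O: 4 × 786 = 3144
    O-H: 4 × 452 = 1808
    Σ(formed) = 4952 kJ
  ΔH_II = 3798 − 4952 = −1154 kJ
ΔH_I − ΔH_II = −564 kJ, so reaction I has the more negative ΔH; |ΔH_I − ΔH_II| = 564 kJ.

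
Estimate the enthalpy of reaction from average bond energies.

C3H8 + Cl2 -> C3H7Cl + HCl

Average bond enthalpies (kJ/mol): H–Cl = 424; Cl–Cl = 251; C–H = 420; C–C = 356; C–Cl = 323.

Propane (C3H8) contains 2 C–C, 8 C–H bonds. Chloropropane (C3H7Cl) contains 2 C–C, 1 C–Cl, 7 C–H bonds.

ΔH ≈ −76 kJ

Bonds broken (reactants):
  C–C: 2 × 356 = 712
  C–H: 8 × 420 = 3360
  Cl–Cl: 1 × 251 = 251
  Σ(broken) = 4323 kJ
Bonds formed (products):
  C–C: 2 × 356 = 712
  C–Cl: 1 × 323 = 323
  C–H: 7 × 420 = 2940
  H–Cl: 1 × 424 = 424
  Σ(formed) = 4399 kJ
ΔH = Σ(broken) − Σ(formed) = 4323 − 4399 = −76 kJ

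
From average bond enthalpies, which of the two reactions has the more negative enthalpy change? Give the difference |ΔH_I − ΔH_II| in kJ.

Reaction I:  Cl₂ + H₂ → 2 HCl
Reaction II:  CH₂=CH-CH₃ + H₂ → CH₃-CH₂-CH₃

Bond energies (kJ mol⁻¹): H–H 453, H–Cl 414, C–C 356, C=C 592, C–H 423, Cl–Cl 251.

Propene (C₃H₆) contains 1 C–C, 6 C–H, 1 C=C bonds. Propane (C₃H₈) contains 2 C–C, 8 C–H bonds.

Reaction I:
  Bonds broken (reactants):
    Cl–Cl: 1 × 251 = 251
    H–H: 1 × 453 = 453
    Σ(broken) = 704 kJ
  Bonds formed (products):
    H–Cl: 2 × 414 = 828
    Σ(formed) = 828 kJ
  ΔH_I = 704 − 828 = −124 kJ
Reaction II:
  Bonds broken (reactants):
    C–C: 1 × 356 = 356
    C–H: 6 × 423 = 2538
    C=C: 1 × 592 = 592
    H–H: 1 × 453 = 453
    Σ(broken) = 3939 kJ
  Bonds formed (products):
    C–C: 2 × 356 = 712
    C–H: 8 × 423 = 3384
    Σ(formed) = 4096 kJ
  ΔH_II = 3939 − 4096 = −157 kJ
ΔH_I − ΔH_II = +33 kJ, so reaction II has the more negative ΔH; |ΔH_I − ΔH_II| = 33 kJ.

Reaction II, by 33 kJ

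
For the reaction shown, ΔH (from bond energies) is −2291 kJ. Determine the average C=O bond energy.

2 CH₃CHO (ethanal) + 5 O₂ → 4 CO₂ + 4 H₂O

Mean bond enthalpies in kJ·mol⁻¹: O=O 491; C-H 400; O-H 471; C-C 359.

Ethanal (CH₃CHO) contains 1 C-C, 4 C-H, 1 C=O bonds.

D(C=O) ≈ 816 kJ/mol

Let D be the C=O bond energy.
Σ(broken) = 2×359 + 8×400 + 2×D + 5×491 = 6373 + 2D
Σ(formed) = 8×D + 8×471 = 3768 + 8D
ΔH = Σ(broken) − Σ(formed) = (6373 + 2D) − (3768 + 8D) = +2605 − 6D
Setting this equal to −2291 kJ gives 6D = 4896, so D = 816 kJ/mol.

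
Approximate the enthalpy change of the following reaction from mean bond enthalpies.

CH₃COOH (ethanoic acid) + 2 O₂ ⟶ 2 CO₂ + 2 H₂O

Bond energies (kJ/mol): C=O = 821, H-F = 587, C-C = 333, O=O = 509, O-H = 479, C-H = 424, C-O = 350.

Bonds broken (reactants):
  C-C: 1 × 333 = 333
  C-H: 3 × 424 = 1272
  C-O: 1 × 350 = 350
  C=O: 1 × 821 = 821
  O-H: 1 × 479 = 479
  O=O: 2 × 509 = 1018
  Σ(broken) = 4273 kJ
Bonds formed (products):
  C=O: 4 × 821 = 3284
  O-H: 4 × 479 = 1916
  Σ(formed) = 5200 kJ
ΔH = Σ(broken) − Σ(formed) = 4273 − 5200 = −927 kJ

ΔH ≈ −927 kJ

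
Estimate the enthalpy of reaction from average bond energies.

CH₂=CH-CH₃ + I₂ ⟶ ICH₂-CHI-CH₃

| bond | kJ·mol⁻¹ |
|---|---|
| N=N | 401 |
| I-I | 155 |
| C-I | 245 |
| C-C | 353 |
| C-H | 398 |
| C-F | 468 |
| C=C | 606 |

Bonds broken (reactants):
  C-C: 1 × 353 = 353
  C-H: 6 × 398 = 2388
  C=C: 1 × 606 = 606
  I-I: 1 × 155 = 155
  Σ(broken) = 3502 kJ
Bonds formed (products):
  C-C: 2 × 353 = 706
  C-H: 6 × 398 = 2388
  C-I: 2 × 245 = 490
  Σ(formed) = 3584 kJ
ΔH = Σ(broken) − Σ(formed) = 3502 − 3584 = −82 kJ

ΔH ≈ −82 kJ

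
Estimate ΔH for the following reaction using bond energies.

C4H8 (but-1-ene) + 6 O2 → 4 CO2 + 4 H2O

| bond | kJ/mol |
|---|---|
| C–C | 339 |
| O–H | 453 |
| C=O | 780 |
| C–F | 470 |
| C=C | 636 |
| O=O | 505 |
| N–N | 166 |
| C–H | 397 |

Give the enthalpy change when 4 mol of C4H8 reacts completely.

ΔH = −9376 kJ

Bonds broken (reactants):
  C–C: 2 × 339 = 678
  C–H: 8 × 397 = 3176
  C=C: 1 × 636 = 636
  O=O: 6 × 505 = 3030
  Σ(broken) = 7520 kJ
Bonds formed (products):
  C=O: 8 × 780 = 6240
  O–H: 8 × 453 = 3624
  Σ(formed) = 9864 kJ
ΔH = Σ(broken) − Σ(formed) = 7520 − 9864 = −2344 kJ
For 4× the reaction as written: 4 × (−2344) = −9376 kJ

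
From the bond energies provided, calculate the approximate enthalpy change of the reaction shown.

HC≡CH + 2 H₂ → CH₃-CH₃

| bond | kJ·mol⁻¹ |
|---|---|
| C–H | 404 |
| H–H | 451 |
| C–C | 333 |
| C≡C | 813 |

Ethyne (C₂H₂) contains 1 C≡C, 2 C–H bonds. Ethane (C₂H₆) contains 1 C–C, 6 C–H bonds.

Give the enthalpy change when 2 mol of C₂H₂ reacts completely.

ΔH = −468 kJ

Bonds broken (reactants):
  C≡C: 1 × 813 = 813
  C–H: 2 × 404 = 808
  H–H: 2 × 451 = 902
  Σ(broken) = 2523 kJ
Bonds formed (products):
  C–C: 1 × 333 = 333
  C–H: 6 × 404 = 2424
  Σ(formed) = 2757 kJ
ΔH = Σ(broken) − Σ(formed) = 2523 − 2757 = −234 kJ
For 2× the reaction as written: 2 × (−234) = −468 kJ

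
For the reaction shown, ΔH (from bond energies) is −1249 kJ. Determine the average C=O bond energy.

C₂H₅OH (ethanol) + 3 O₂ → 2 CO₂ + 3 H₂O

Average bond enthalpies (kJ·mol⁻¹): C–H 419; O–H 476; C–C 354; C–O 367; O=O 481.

Let D be the C=O bond energy.
Σ(broken) = 1×354 + 5×419 + 1×367 + 1×476 + 3×481 = 4735
Σ(formed) = 4×D + 6×476 = 2856 + 4D
ΔH = Σ(broken) − Σ(formed) = (4735) − (2856 + 4D) = +1879 − 4D
Setting this equal to −1249 kJ gives 4D = 3128, so D = 782 kJ/mol.

D(C=O) ≈ 782 kJ/mol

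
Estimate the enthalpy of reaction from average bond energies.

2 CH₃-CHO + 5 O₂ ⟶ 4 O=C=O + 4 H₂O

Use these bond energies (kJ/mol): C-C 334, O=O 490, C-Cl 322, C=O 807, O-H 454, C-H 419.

ΔH ≈ −2004 kJ

Bonds broken (reactants):
  C-C: 2 × 334 = 668
  C-H: 8 × 419 = 3352
  C=O: 2 × 807 = 1614
  O=O: 5 × 490 = 2450
  Σ(broken) = 8084 kJ
Bonds formed (products):
  C=O: 8 × 807 = 6456
  O-H: 8 × 454 = 3632
  Σ(formed) = 10088 kJ
ΔH = Σ(broken) − Σ(formed) = 8084 − 10088 = −2004 kJ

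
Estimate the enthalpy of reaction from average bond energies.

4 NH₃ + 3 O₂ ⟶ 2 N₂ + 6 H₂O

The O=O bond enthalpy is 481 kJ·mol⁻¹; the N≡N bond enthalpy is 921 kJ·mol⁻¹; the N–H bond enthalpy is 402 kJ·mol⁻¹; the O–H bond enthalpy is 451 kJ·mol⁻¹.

Bonds broken (reactants):
  N–H: 12 × 402 = 4824
  O=O: 3 × 481 = 1443
  Σ(broken) = 6267 kJ
Bonds formed (products):
  N≡N: 2 × 921 = 1842
  O–H: 12 × 451 = 5412
  Σ(formed) = 7254 kJ
ΔH = Σ(broken) − Σ(formed) = 6267 − 7254 = −987 kJ

ΔH ≈ −987 kJ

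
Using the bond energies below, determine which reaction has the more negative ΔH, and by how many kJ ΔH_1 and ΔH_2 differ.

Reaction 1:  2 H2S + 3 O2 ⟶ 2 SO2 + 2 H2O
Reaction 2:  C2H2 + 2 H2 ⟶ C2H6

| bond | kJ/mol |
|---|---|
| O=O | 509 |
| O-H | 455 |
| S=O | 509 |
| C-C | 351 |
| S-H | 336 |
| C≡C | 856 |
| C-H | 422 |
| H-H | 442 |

Reaction 1:
  Bonds broken (reactants):
    O=O: 3 × 509 = 1527
    S-H: 4 × 336 = 1344
    Σ(broken) = 2871 kJ
  Bonds formed (products):
    O-H: 4 × 455 = 1820
    S=O: 4 × 509 = 2036
    Σ(formed) = 3856 kJ
  ΔH_1 = 2871 − 3856 = −985 kJ
Reaction 2:
  Bonds broken (reactants):
    C≡C: 1 × 856 = 856
    C-H: 2 × 422 = 844
    H-H: 2 × 442 = 884
    Σ(broken) = 2584 kJ
  Bonds formed (products):
    C-C: 1 × 351 = 351
    C-H: 6 × 422 = 2532
    Σ(formed) = 2883 kJ
  ΔH_2 = 2584 − 2883 = −299 kJ
ΔH_1 − ΔH_2 = −686 kJ, so reaction 1 has the more negative ΔH; |ΔH_1 − ΔH_2| = 686 kJ.

Reaction 1, by 686 kJ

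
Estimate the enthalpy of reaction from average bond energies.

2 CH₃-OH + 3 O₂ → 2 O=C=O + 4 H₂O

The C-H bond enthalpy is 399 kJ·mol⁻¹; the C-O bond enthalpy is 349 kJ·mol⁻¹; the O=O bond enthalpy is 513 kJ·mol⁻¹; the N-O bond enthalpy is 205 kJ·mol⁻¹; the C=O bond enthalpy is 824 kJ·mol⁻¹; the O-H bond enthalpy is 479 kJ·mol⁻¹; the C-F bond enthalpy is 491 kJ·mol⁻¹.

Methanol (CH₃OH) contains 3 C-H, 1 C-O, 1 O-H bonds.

Bonds broken (reactants):
  C-H: 6 × 399 = 2394
  C-O: 2 × 349 = 698
  O-H: 2 × 479 = 958
  O=O: 3 × 513 = 1539
  Σ(broken) = 5589 kJ
Bonds formed (products):
  C=O: 4 × 824 = 3296
  O-H: 8 × 479 = 3832
  Σ(formed) = 7128 kJ
ΔH = Σ(broken) − Σ(formed) = 5589 − 7128 = −1539 kJ

ΔH ≈ −1539 kJ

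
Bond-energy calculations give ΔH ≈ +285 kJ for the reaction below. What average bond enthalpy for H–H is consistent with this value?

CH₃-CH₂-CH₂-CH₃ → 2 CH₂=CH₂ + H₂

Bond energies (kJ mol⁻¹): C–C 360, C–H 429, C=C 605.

Let D be the H–H bond energy.
Σ(broken) = 3×360 + 10×429 = 5370
Σ(formed) = 8×429 + 2×605 + 1×D = 4642 + D
ΔH = Σ(broken) − Σ(formed) = (5370) − (4642 + D) = +728 − D
Setting this equal to +285 kJ gives D = 443 kJ/mol.

D(H–H) ≈ 443 kJ/mol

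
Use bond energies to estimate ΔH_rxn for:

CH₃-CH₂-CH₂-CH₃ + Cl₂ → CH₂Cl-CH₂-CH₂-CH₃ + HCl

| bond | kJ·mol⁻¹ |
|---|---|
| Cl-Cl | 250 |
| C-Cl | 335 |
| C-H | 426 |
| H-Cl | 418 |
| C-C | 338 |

ΔH ≈ −77 kJ

Bonds broken (reactants):
  C-C: 3 × 338 = 1014
  C-H: 10 × 426 = 4260
  Cl-Cl: 1 × 250 = 250
  Σ(broken) = 5524 kJ
Bonds formed (products):
  C-C: 3 × 338 = 1014
  C-Cl: 1 × 335 = 335
  C-H: 9 × 426 = 3834
  H-Cl: 1 × 418 = 418
  Σ(formed) = 5601 kJ
ΔH = Σ(broken) − Σ(formed) = 5524 − 5601 = −77 kJ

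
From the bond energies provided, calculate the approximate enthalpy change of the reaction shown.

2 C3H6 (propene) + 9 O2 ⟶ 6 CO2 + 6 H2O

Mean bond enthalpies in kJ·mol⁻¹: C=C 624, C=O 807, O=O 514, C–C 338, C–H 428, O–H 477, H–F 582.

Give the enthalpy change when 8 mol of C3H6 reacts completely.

Bonds broken (reactants):
  C–C: 2 × 338 = 676
  C–H: 12 × 428 = 5136
  C=C: 2 × 624 = 1248
  O=O: 9 × 514 = 4626
  Σ(broken) = 11686 kJ
Bonds formed (products):
  C=O: 12 × 807 = 9684
  O–H: 12 × 477 = 5724
  Σ(formed) = 15408 kJ
ΔH = Σ(broken) − Σ(formed) = 11686 − 15408 = −3722 kJ
For 4× the reaction as written: 4 × (−3722) = −14888 kJ

ΔH = −14888 kJ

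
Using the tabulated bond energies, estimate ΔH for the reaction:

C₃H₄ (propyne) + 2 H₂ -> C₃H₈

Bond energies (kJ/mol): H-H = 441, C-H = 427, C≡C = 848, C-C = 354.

ΔH ≈ −332 kJ

Bonds broken (reactants):
  C≡C: 1 × 848 = 848
  C-C: 1 × 354 = 354
  C-H: 4 × 427 = 1708
  H-H: 2 × 441 = 882
  Σ(broken) = 3792 kJ
Bonds formed (products):
  C-C: 2 × 354 = 708
  C-H: 8 × 427 = 3416
  Σ(formed) = 4124 kJ
ΔH = Σ(broken) − Σ(formed) = 3792 − 4124 = −332 kJ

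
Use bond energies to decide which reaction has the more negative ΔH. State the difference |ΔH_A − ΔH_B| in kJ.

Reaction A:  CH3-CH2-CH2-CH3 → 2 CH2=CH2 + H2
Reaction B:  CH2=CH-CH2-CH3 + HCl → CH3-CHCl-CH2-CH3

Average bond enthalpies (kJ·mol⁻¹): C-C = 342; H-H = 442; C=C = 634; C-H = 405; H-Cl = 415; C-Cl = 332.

Reaction A:
  Bonds broken (reactants):
    C-C: 3 × 342 = 1026
    C-H: 10 × 405 = 4050
    Σ(broken) = 5076 kJ
  Bonds formed (products):
    C-H: 8 × 405 = 3240
    C=C: 2 × 634 = 1268
    H-H: 1 × 442 = 442
    Σ(formed) = 4950 kJ
  ΔH_A = 5076 − 4950 = +126 kJ
Reaction B:
  Bonds broken (reactants):
    C-C: 2 × 342 = 684
    C-H: 8 × 405 = 3240
    C=C: 1 × 634 = 634
    H-Cl: 1 × 415 = 415
    Σ(broken) = 4973 kJ
  Bonds formed (products):
    C-C: 3 × 342 = 1026
    C-Cl: 1 × 332 = 332
    C-H: 9 × 405 = 3645
    Σ(formed) = 5003 kJ
  ΔH_B = 4973 − 5003 = −30 kJ
ΔH_A − ΔH_B = +156 kJ, so reaction B has the more negative ΔH; |ΔH_A − ΔH_B| = 156 kJ.

Reaction B, by 156 kJ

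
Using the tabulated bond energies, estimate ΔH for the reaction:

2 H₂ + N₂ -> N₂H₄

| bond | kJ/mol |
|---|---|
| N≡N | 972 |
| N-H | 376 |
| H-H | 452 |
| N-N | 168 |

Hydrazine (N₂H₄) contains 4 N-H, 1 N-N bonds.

Bonds broken (reactants):
  H-H: 2 × 452 = 904
  N≡N: 1 × 972 = 972
  Σ(broken) = 1876 kJ
Bonds formed (products):
  N-H: 4 × 376 = 1504
  N-N: 1 × 168 = 168
  Σ(formed) = 1672 kJ
ΔH = Σ(broken) − Σ(formed) = 1876 − 1672 = +204 kJ

ΔH ≈ +204 kJ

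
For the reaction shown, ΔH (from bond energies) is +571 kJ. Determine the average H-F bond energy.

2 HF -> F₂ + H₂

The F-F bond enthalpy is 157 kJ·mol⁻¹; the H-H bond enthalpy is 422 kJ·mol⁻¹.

Let D be the H-F bond energy.
Σ(broken) = 2×D = 2D
Σ(formed) = 1×157 + 1×422 = 579
ΔH = Σ(broken) − Σ(formed) = (2D) − (579) = −579 + 2D
Setting this equal to +571 kJ gives 2D = 1150, so D = 575 kJ/mol.

D(H-F) ≈ 575 kJ/mol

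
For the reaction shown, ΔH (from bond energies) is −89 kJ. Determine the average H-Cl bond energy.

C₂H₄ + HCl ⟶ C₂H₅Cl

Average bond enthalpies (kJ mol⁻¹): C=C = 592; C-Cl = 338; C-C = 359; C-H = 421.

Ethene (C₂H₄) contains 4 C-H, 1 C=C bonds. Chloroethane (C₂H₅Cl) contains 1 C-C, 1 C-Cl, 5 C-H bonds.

Let D be the H-Cl bond energy.
Σ(broken) = 4×421 + 1×592 + 1×D = 2276 + D
Σ(formed) = 1×359 + 1×338 + 5×421 = 2802
ΔH = Σ(broken) − Σ(formed) = (2276 + D) − (2802) = −526 + D
Setting this equal to −89 kJ gives D = 437 kJ/mol.

D(H-Cl) ≈ 437 kJ/mol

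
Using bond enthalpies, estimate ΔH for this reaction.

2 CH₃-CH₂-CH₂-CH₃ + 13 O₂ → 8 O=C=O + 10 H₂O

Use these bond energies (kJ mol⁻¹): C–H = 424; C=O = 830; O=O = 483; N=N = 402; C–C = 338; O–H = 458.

ΔH ≈ −5653 kJ

Bonds broken (reactants):
  C–C: 6 × 338 = 2028
  C–H: 20 × 424 = 8480
  O=O: 13 × 483 = 6279
  Σ(broken) = 16787 kJ
Bonds formed (products):
  C=O: 16 × 830 = 13280
  O–H: 20 × 458 = 9160
  Σ(formed) = 22440 kJ
ΔH = Σ(broken) − Σ(formed) = 16787 − 22440 = −5653 kJ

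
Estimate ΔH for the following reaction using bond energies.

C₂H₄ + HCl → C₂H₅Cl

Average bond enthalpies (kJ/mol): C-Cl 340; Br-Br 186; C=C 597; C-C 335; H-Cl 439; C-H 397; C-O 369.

Bonds broken (reactants):
  C-H: 4 × 397 = 1588
  C=C: 1 × 597 = 597
  H-Cl: 1 × 439 = 439
  Σ(broken) = 2624 kJ
Bonds formed (products):
  C-C: 1 × 335 = 335
  C-Cl: 1 × 340 = 340
  C-H: 5 × 397 = 1985
  Σ(formed) = 2660 kJ
ΔH = Σ(broken) − Σ(formed) = 2624 − 2660 = −36 kJ

ΔH ≈ −36 kJ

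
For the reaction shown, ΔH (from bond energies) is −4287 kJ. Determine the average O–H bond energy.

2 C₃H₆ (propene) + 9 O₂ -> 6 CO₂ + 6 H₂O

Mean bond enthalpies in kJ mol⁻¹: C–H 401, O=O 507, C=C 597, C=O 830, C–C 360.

D(O–H) ≈ 468 kJ/mol

Let D be the O–H bond energy.
Σ(broken) = 2×360 + 12×401 + 2×597 + 9×507 = 11289
Σ(formed) = 12×830 + 12×D = 9960 + 12D
ΔH = Σ(broken) − Σ(formed) = (11289) − (9960 + 12D) = +1329 − 12D
Setting this equal to −4287 kJ gives 12D = 5616, so D = 468 kJ/mol.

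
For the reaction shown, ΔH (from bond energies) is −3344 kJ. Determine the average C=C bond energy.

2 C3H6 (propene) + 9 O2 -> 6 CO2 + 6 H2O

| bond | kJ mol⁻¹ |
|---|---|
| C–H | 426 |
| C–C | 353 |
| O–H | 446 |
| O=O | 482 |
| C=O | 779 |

Let D be the C=C bond energy.
Σ(broken) = 2×353 + 12×426 + 2×D + 9×482 = 10156 + 2D
Σ(formed) = 12×779 + 12×446 = 14700
ΔH = Σ(broken) − Σ(formed) = (10156 + 2D) − (14700) = −4544 + 2D
Setting this equal to −3344 kJ gives 2D = 1200, so D = 600 kJ/mol.

D(C=C) ≈ 600 kJ/mol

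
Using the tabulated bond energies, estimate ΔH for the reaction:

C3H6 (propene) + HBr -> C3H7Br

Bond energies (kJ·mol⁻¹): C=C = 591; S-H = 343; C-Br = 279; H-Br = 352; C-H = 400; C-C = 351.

ΔH ≈ −87 kJ

Bonds broken (reactants):
  C-C: 1 × 351 = 351
  C-H: 6 × 400 = 2400
  C=C: 1 × 591 = 591
  H-Br: 1 × 352 = 352
  Σ(broken) = 3694 kJ
Bonds formed (products):
  C-Br: 1 × 279 = 279
  C-C: 2 × 351 = 702
  C-H: 7 × 400 = 2800
  Σ(formed) = 3781 kJ
ΔH = Σ(broken) − Σ(formed) = 3694 − 3781 = −87 kJ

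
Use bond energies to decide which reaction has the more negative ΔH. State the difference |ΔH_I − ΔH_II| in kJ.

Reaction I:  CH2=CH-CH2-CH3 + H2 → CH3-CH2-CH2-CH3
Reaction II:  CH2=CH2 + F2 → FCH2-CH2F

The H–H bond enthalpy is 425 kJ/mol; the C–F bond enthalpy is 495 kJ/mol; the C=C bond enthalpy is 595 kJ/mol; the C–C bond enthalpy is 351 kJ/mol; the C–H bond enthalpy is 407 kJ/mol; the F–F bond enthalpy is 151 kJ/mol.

Reaction II, by 450 kJ

Reaction I:
  Bonds broken (reactants):
    C–C: 2 × 351 = 702
    C–H: 8 × 407 = 3256
    C=C: 1 × 595 = 595
    H–H: 1 × 425 = 425
    Σ(broken) = 4978 kJ
  Bonds formed (products):
    C–C: 3 × 351 = 1053
    C–H: 10 × 407 = 4070
    Σ(formed) = 5123 kJ
  ΔH_I = 4978 − 5123 = −145 kJ
Reaction II:
  Bonds broken (reactants):
    C–H: 4 × 407 = 1628
    C=C: 1 × 595 = 595
    F–F: 1 × 151 = 151
    Σ(broken) = 2374 kJ
  Bonds formed (products):
    C–C: 1 × 351 = 351
    C–F: 2 × 495 = 990
    C–H: 4 × 407 = 1628
    Σ(formed) = 2969 kJ
  ΔH_II = 2374 − 2969 = −595 kJ
ΔH_I − ΔH_II = +450 kJ, so reaction II has the more negative ΔH; |ΔH_I − ΔH_II| = 450 kJ.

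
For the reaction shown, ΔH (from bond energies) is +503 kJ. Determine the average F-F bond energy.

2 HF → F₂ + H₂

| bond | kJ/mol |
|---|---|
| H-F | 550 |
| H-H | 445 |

D(F-F) ≈ 152 kJ/mol

Let D be the F-F bond energy.
Σ(broken) = 2×550 = 1100
Σ(formed) = 1×D + 1×445 = 445 + D
ΔH = Σ(broken) − Σ(formed) = (1100) − (445 + D) = +655 − D
Setting this equal to +503 kJ gives D = 152 kJ/mol.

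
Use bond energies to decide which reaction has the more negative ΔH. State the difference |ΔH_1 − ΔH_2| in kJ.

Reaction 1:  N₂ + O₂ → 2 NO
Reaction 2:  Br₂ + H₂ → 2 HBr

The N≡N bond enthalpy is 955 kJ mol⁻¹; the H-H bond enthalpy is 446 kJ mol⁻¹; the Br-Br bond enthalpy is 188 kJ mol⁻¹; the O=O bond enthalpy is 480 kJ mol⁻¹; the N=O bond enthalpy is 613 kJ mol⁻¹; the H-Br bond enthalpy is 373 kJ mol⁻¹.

Reaction 1:
  Bonds broken (reactants):
    N≡N: 1 × 955 = 955
    O=O: 1 × 480 = 480
    Σ(broken) = 1435 kJ
  Bonds formed (products):
    N=O: 2 × 613 = 1226
    Σ(formed) = 1226 kJ
  ΔH_1 = 1435 − 1226 = +209 kJ
Reaction 2:
  Bonds broken (reactants):
    Br-Br: 1 × 188 = 188
    H-H: 1 × 446 = 446
    Σ(broken) = 634 kJ
  Bonds formed (products):
    H-Br: 2 × 373 = 746
    Σ(formed) = 746 kJ
  ΔH_2 = 634 − 746 = −112 kJ
ΔH_1 − ΔH_2 = +321 kJ, so reaction 2 has the more negative ΔH; |ΔH_1 − ΔH_2| = 321 kJ.

Reaction 2, by 321 kJ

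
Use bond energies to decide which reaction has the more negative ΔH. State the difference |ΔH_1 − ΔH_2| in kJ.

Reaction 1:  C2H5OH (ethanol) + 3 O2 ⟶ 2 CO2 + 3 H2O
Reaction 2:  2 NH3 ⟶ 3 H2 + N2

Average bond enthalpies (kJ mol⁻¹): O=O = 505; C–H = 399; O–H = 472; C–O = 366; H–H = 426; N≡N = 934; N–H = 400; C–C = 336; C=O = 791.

Reaction 1, by 1500 kJ

Reaction 1:
  Bonds broken (reactants):
    C–C: 1 × 336 = 336
    C–H: 5 × 399 = 1995
    C–O: 1 × 366 = 366
    O–H: 1 × 472 = 472
    O=O: 3 × 505 = 1515
    Σ(broken) = 4684 kJ
  Bonds formed (products):
    C=O: 4 × 791 = 3164
    O–H: 6 × 472 = 2832
    Σ(formed) = 5996 kJ
  ΔH_1 = 4684 − 5996 = −1312 kJ
Reaction 2:
  Bonds broken (reactants):
    N–H: 6 × 400 = 2400
    Σ(broken) = 2400 kJ
  Bonds formed (products):
    H–H: 3 × 426 = 1278
    N≡N: 1 × 934 = 934
    Σ(formed) = 2212 kJ
  ΔH_2 = 2400 − 2212 = +188 kJ
ΔH_1 − ΔH_2 = −1500 kJ, so reaction 1 has the more negative ΔH; |ΔH_1 − ΔH_2| = 1500 kJ.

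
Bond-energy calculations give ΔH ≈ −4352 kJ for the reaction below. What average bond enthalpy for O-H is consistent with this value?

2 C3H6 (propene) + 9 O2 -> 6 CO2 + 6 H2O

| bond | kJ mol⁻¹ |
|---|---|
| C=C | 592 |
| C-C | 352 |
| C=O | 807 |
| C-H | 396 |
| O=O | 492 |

D(O-H) ≈ 478 kJ/mol

Let D be the O-H bond energy.
Σ(broken) = 2×352 + 12×396 + 2×592 + 9×492 = 11068
Σ(formed) = 12×807 + 12×D = 9684 + 12D
ΔH = Σ(broken) − Σ(formed) = (11068) − (9684 + 12D) = +1384 − 12D
Setting this equal to −4352 kJ gives 12D = 5736, so D = 478 kJ/mol.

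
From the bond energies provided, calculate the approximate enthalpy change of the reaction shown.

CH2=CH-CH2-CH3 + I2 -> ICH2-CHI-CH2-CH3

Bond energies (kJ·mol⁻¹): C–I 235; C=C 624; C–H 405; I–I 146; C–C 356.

Bonds broken (reactants):
  C–C: 2 × 356 = 712
  C–H: 8 × 405 = 3240
  C=C: 1 × 624 = 624
  I–I: 1 × 146 = 146
  Σ(broken) = 4722 kJ
Bonds formed (products):
  C–C: 3 × 356 = 1068
  C–H: 8 × 405 = 3240
  C–I: 2 × 235 = 470
  Σ(formed) = 4778 kJ
ΔH = Σ(broken) − Σ(formed) = 4722 − 4778 = −56 kJ

ΔH ≈ −56 kJ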